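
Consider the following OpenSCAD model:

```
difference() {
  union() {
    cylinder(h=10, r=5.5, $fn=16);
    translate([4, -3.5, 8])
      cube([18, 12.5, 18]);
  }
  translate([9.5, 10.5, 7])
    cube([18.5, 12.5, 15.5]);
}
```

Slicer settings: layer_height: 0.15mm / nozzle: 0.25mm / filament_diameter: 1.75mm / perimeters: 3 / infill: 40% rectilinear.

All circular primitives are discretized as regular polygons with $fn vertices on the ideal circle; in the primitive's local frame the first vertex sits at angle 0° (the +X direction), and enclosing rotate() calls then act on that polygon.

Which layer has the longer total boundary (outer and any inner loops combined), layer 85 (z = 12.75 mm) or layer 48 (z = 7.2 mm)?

Layer 85 (z = 12.75): the cylinder is absent (z outside [0, 10]); the cube at (4, -3.5) (footprint 18×12.5) is included at this height (perimeter 61.00 mm); Combining (union): only the 18×12.5 cube at (4, -3.5) is present, so the union is just that shape — boundary = 61.00 mm; the 18.5×12.5 cube at (9.5, 10.5) contributes its full rectangle (perimeter 62.00 mm); Subtracting the remaining from the first: starting from that combined region, the 18.5×12.5 cube at (9.5, 10.5) misses the remaining region (no effect) — boundary = 61.00 mm. So its perimeter = 61.00 mm. Layer 48 (z = 7.2): the cylinder: section is a regular 16-gon, circumradius r=5.5 (perimeter = 2·16·5.500·sin(180°/16) = 34.34 mm); the cube at (4, -3.5) is absent (z outside [8, 26]); Combining (union): only the r=5.5 cylinder is present, so the union is just that shape — boundary = 34.34 mm; the cube at (9.5, 10.5) (footprint 18.5×12.5) is included at this height (perimeter 62.00 mm); After the difference (first − rest): starting from the result so far, the 18.5×12.5 cube at (9.5, 10.5) misses the remaining region (no effect) — boundary = 34.34 mm. So its perimeter = 34.34 mm. Layer 85 is larger (61.00 vs 34.34 mm).

layer 85 (z = 12.75 mm)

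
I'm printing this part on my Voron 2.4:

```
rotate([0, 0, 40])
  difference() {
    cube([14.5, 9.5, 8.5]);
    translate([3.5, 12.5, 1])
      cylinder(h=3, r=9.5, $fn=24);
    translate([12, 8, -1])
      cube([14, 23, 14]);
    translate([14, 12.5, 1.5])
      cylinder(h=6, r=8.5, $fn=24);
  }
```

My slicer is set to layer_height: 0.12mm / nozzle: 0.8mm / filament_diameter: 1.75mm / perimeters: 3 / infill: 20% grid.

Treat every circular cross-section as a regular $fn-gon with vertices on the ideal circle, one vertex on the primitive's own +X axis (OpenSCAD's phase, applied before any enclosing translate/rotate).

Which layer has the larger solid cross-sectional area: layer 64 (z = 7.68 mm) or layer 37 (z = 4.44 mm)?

Layer 64 (z = 7.68): the cube is present — its section is the full 14.5×9.5 rectangle (area 137.75 mm²); the cylinder at (3.5, 12.5) is not intersected at this z (z outside [1, 4]); the 14×23 cube at (12, 8) contributes its full rectangle (area 322.00 mm²); the cylinder at (14, 12.5) is absent (z outside [1.5, 7.5]); Taking the first minus the rest: starting from the 14.5×9.5 cube (137.75 mm²), the 14×23 cube at (12, 8) partially overlaps it — only the 3.75 mm² overlap (of its 322.00 mm²) is removed, clipping the outline — area = 134.00 mm²; (rotated 40° about Z; rotation is an isometry so areas/perimeters/island counts are preserved). So its area = 134.00 mm². Layer 37 (z = 4.44): the cube is present — its section is the full 14.5×9.5 rectangle (area 137.75 mm²); the cylinder at (3.5, 12.5) does not reach this height (z outside [1, 4]); the cube at (12, 8) (footprint 14×23) is included at this height (area 322.00 mm²); the r=8.5 cylinder at (14, 12.5) contributes a regular 24-gon of circumradius 8.5 (area = (24/2)·8.500²·sin(360°/24) = 224.40 mm²); Taking the first minus the rest: starting from the 14.5×9.5 cube (137.75 mm²), the 14×23 cube at (12, 8) partially overlaps it — only the 3.75 mm² overlap (of its 322.00 mm²) is removed, clipping the outline; the r=8.5 cylinder at (14, 12.5) partially overlaps it — only the 30.27 mm² overlap (of its 224.40 mm²) is removed, clipping the outline — area = 103.73 mm²; (whole slice rotated 40° about Z — lengths, areas and connectivity unchanged). So its area = 103.73 mm². Layer 64 is larger (134.00 vs 103.73 mm²).

layer 64 (z = 7.68 mm)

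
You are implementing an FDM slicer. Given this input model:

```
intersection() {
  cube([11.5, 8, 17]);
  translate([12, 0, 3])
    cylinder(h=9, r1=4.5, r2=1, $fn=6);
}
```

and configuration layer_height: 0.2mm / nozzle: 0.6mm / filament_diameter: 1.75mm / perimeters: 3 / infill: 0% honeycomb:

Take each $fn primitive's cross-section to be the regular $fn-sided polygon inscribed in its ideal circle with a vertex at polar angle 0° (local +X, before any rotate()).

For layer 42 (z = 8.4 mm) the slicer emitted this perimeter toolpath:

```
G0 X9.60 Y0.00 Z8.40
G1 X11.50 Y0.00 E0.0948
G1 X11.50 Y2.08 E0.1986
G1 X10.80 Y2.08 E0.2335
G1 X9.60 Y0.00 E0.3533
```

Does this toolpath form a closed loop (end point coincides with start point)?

Start point (G0): (9.60, 0.00). End point (last G1): the path returns to the start — closed.

yes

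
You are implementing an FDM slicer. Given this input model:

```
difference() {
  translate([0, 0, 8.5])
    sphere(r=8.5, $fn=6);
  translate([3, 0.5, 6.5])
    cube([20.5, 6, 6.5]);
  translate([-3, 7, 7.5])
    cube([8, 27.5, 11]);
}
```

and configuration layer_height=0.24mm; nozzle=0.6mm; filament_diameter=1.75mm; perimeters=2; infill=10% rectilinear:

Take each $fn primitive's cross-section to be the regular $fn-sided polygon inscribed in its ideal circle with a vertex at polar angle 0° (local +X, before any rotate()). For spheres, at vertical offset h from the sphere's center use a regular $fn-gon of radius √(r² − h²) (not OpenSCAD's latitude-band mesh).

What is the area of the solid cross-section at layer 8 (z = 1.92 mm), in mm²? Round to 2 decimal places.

At z = 1.92 mm: the sphere: section is a regular 6-gon, circumradius = √(r²−h²) = √(8.5²−6.58²) = 5.381 (area = (6/2)·5.381²·sin(360°/6) = 75.22 mm²); the cube at (3, 0.5) does not reach this height (z outside [6.5, 13]); the cube at (-3, 7) is not intersected at this z (z outside [7.5, 18.5]); After the difference (first − rest): none of the subtracted shapes is present at this height, so the r=8.5 sphere is unchanged — area = 75.22 mm². Overall, the cross-section is a single solid region. Net area = 75.22 mm².

75.22 mm²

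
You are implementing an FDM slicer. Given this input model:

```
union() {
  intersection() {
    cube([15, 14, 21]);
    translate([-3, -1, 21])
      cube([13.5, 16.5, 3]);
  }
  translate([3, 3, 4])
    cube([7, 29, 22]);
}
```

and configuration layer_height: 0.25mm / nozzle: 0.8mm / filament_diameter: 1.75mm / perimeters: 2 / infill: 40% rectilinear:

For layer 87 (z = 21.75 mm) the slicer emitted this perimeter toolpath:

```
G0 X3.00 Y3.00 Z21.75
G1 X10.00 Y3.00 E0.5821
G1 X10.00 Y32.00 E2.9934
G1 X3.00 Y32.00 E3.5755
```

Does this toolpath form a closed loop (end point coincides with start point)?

no

Start point (G0): (3.00, 3.00). End point (last G1): the path does not return to the start — open.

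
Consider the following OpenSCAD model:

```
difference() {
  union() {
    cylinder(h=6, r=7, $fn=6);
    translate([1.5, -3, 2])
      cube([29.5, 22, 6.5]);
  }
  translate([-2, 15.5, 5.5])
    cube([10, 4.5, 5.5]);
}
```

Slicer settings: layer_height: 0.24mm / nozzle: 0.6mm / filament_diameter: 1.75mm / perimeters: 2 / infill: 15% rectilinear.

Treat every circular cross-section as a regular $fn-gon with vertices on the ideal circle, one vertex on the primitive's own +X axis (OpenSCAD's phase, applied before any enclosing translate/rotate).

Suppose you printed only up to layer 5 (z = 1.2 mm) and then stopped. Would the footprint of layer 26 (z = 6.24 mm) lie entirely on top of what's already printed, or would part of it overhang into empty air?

Compare the two slices. At z = 1.2: the cylinder: section is a regular 6-gon, circumradius r=7 (area = (6/2)·7.000²·sin(360°/6) = 127.31 mm²); the cube at (1.5, -3) is absent (z outside [2, 8.5]); Combining (union): only the r=7 cylinder is present, so the union is just that shape — area = 127.31 mm²; the cube at (-2, 15.5) is not intersected at this z (z outside [5.5, 11]); Taking the first minus the rest: none of the subtracted shapes is present at this height, so the result so far is unchanged — area = 127.31 mm². At z = 6.24: the cylinder does not reach this height (z outside [0, 6]); the cube at (1.5, -3) (footprint 29.5×22) is included at this height (area 649.00 mm²); Combining (union): only the 29.5×22 cube at (1.5, -3) is present, so the union is just that shape — area = 649.00 mm²; the cube at (-2, 15.5) is present — its section is the full 10×4.5 rectangle (area 45.00 mm²); Taking the first minus the rest: starting from that combined region (649.00 mm²), the 10×4.5 cube at (-2, 15.5) partially overlaps it — only the 22.75 mm² overlap (of its 45.00 mm²) is removed, clipping the outline — area = 626.25 mm². Checking containment: at z = 6.24 the cross-section extends beyond the z = 1.2 cross-section by about 589.61 mm².

part overhangs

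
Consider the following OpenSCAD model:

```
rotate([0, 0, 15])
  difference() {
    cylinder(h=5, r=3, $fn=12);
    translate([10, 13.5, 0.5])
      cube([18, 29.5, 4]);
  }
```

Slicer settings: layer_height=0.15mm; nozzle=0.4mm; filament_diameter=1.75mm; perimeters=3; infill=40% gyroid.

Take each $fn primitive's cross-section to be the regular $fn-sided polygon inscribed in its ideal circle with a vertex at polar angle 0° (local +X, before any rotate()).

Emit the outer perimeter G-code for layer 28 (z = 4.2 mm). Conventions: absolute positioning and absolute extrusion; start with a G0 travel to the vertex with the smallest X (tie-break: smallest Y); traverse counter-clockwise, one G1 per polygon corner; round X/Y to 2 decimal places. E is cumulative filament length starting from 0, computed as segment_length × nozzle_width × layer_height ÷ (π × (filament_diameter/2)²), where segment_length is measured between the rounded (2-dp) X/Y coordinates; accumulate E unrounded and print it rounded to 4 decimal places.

G0 X-2.90 Y-0.78 Z4.20
G1 X-2.12 Y-2.12 E0.0387
G1 X-0.78 Y-2.90 E0.0774
G1 X0.78 Y-2.90 E0.1163
G1 X2.12 Y-2.12 E0.1549
G1 X2.90 Y-0.78 E0.1936
G1 X2.90 Y0.78 E0.2325
G1 X2.12 Y2.12 E0.2712
G1 X0.78 Y2.90 E0.3099
G1 X-0.78 Y2.90 E0.3488
G1 X-2.12 Y2.12 E0.3875
G1 X-2.90 Y0.78 E0.4262
G1 X-2.90 Y-0.78 E0.4651

At z = 4.2 mm: the cylinder: section is a regular 12-gon, circumradius r=3; the cube at (10, 13.5) is present — its section is the full 18×29.5 rectangle; Subtracting the remaining from the first: starting from the r=3 cylinder, the 18×29.5 cube at (10, 13.5) misses the remaining region (no effect) — 1 connected region; (rotated 15° about Z; rotation is an isometry so areas/perimeters/island counts are preserved). The outline is a single polygon with 12 vertices. Extrusion per mm of travel: 0.4 × 0.15 / (π × 0.875²) = 0.024945. Accumulating E over each segment gives final E = 0.4651.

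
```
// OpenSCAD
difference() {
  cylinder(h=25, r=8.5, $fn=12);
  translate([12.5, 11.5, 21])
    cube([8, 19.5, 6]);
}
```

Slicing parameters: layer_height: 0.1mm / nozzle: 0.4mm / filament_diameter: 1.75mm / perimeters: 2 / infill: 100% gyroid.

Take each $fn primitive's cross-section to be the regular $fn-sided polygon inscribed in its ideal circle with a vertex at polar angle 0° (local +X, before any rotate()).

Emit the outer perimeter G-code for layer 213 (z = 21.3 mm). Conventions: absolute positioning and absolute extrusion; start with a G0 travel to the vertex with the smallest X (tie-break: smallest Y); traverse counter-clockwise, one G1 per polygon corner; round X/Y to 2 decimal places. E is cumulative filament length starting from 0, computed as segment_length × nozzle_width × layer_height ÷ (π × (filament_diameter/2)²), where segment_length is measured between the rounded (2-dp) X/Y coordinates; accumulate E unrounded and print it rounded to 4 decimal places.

At z = 21.3 mm: the cylinder: section is a regular 12-gon, circumradius r=8.5; the cube at (12.5, 11.5) (footprint 8×19.5) is included at this height; Subtracting the remaining from the first: starting from the r=8.5 cylinder, the 8×19.5 cube at (12.5, 11.5) misses the remaining region (no effect) — 1 connected region. The outline is a single polygon with 12 vertices. Extrusion per mm of travel: 0.4 × 0.1 / (π × 0.875²) = 0.016630. Accumulating E over each segment gives final E = 0.8780.

G0 X-8.50 Y0.00 Z21.30
G1 X-7.36 Y-4.25 E0.0732
G1 X-4.25 Y-7.36 E0.1463
G1 X0.00 Y-8.50 E0.2195
G1 X4.25 Y-7.36 E0.2927
G1 X7.36 Y-4.25 E0.3658
G1 X8.50 Y0.00 E0.4390
G1 X7.36 Y4.25 E0.5122
G1 X4.25 Y7.36 E0.5853
G1 X0.00 Y8.50 E0.6585
G1 X-4.25 Y7.36 E0.7317
G1 X-7.36 Y4.25 E0.8048
G1 X-8.50 Y0.00 E0.8780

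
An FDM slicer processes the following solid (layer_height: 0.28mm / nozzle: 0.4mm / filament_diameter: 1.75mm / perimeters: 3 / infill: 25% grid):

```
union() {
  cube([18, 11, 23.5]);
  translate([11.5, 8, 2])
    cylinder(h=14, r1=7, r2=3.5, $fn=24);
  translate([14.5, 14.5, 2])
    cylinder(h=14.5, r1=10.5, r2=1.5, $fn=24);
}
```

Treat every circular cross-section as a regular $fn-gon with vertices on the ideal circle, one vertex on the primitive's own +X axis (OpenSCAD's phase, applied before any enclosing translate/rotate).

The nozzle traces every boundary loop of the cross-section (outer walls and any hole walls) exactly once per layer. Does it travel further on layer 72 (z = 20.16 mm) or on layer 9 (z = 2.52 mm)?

layer 9 (z = 2.52 mm)

Layer 72 (z = 20.16): the 18×11 cube contributes its full rectangle (perimeter 58.00 mm); the cone at (11.5, 8) is not intersected at this z (z outside [2, 16]); the cone at (14.5, 14.5) is absent (z outside [2, 16.5]); Taking the union: only the 18×11 cube is present, so the union is just that shape — boundary = 58.00 mm. So its perimeter = 58.00 mm. Layer 9 (z = 2.52): the cube is present — its section is the full 18×11 rectangle (perimeter 58.00 mm); the cone at (11.5, 8) contributes a regular 24-gon of circumradius 6.870 (interpolated between r1=7 and r2=3.5 at t=0.037) (perimeter = 2·24·6.870·sin(180°/24) = 43.04 mm); the cone at (14.5, 14.5) (r1=10.5→r2=1.5) has section circumradius 10.177 here — a regular 24-gon (perimeter = 2·24·10.177·sin(180°/24) = 63.76 mm); Taking the union: the regions partially overlap (shared area 214.76 mm²), so the edge portions inside another operand are dropped and the merged outline is re-measured after clipping — boundary = 86.88 mm. So its perimeter = 86.88 mm. Layer 9 is larger (86.88 vs 58.00 mm).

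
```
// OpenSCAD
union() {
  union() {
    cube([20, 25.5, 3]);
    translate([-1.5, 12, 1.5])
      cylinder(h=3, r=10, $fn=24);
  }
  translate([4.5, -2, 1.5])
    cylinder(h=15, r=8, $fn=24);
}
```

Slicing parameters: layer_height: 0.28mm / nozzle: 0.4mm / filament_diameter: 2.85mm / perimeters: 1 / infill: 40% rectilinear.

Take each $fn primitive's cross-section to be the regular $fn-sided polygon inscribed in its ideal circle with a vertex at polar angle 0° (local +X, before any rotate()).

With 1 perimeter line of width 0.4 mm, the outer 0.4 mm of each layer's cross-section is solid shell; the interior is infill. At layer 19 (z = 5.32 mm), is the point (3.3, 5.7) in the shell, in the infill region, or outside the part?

At z = 5.32 mm: the cube does not reach this height (z outside [0, 3]); the cylinder at (-1.5, 12) is absent (z outside [1.5, 4.5]); Combining (union): nothing is present at this height; the r=8 cylinder at (4.5, -2) gives a regular 24-gon of circumradius 8 (constant along its height); Combining (union): only the r=8 cylinder at (4.5, -2) is present, so the union is just that shape — 1 connected region. Overall, the cross-section is a single solid region. The nearest boundary edge runs (4.50, 6.00)→(2.43, 5.73); distance from the point to it = 0.14 mm. The point is inside the cross-section, 0.14 mm from the nearest boundary — within the 0.4 mm shell band (1 × 0.4).

shell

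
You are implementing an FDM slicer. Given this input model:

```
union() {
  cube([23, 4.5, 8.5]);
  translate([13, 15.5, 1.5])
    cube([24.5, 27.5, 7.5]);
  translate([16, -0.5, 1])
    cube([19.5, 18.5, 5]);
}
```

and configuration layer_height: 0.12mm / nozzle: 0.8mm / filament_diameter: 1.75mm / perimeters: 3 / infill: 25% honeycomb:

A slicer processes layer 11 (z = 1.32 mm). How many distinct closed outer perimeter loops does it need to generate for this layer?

At z = 1.32 mm: the 23×4.5 cube contributes its full rectangle; the cube at (13, 15.5) is absent (z outside [1.5, 9]); the 19.5×18.5 cube at (16, -0.5) contributes its full rectangle; Combining (union): the regions partially overlap (shared area 31.50 mm²), so overlapping operands fuse into one piece — 1 connected region. The result has 1 disconnected region.

1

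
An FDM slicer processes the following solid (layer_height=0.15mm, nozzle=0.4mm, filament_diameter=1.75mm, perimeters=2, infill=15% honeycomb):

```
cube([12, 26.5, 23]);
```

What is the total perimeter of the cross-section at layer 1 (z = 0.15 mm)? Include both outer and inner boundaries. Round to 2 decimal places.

77.00 mm

At z = 0.15 mm: the cube (footprint 12×26.5) is included at this height (perimeter 77.00 mm). Overall, the cross-section is a single solid region. Total boundary length (outer) = 77.00 mm.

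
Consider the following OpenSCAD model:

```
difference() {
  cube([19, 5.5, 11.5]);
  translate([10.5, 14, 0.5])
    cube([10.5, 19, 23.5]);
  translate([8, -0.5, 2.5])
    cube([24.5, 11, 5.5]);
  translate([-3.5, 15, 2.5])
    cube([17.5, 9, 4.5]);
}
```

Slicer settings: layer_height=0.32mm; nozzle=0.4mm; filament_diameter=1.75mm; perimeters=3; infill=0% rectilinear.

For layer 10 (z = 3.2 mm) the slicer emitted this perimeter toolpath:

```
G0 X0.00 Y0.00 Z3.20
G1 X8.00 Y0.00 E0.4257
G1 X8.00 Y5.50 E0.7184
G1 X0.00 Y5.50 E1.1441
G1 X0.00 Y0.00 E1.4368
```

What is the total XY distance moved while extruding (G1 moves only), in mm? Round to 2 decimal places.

27.00 mm

Sum the Euclidean lengths of each G1 segment: total = 27.00 mm.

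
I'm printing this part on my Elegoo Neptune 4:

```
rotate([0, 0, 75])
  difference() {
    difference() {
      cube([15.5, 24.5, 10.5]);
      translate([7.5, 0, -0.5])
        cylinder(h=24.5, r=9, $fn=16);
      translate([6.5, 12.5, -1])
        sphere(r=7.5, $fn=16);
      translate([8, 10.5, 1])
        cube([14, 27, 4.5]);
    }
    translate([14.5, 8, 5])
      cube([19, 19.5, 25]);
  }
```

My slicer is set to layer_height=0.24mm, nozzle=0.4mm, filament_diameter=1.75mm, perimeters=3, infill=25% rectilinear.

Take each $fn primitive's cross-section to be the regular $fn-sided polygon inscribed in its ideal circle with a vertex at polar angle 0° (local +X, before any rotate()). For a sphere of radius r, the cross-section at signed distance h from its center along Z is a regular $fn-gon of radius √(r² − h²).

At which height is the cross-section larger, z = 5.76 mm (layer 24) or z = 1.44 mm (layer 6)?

Layer 24 (z = 5.76): the cube is present — its section is the full 15.5×24.5 rectangle (area 379.75 mm²); the cylinder at (7.5, 0): section is a regular 16-gon, circumradius r=9 (area = (16/2)·9.000²·sin(360°/16) = 247.98 mm²); the r=7.5 sphere at (6.5, 12.5) contributes a regular 16-gon of circumradius √(7.5²−6.76²) = 3.248 (area = (16/2)·3.248²·sin(360°/16) = 32.31 mm²); the cube at (8, 10.5) is absent (z outside [1, 5.5]); Subtracting the remaining from the first: starting from the 15.5×24.5 cube (379.75 mm²), the r=9 cylinder at (7.5, 0) partially overlaps it — only the 117.17 mm² overlap (of its 247.98 mm²) is removed, clipping the outline; the r=7.5 sphere at (6.5, 12.5) lies wholly inside it (removes its full 32.31 mm² and its 20.28 mm outline becomes a hole wall) — area = 230.28 mm²; the 19×19.5 cube at (14.5, 8) contributes its full rectangle (area 370.50 mm²); After the difference (first − rest): starting from the result so far (230.28 mm²), the 19×19.5 cube at (14.5, 8) partially overlaps it — only the 16.50 mm² overlap (of its 370.50 mm²) is removed, clipping the outline — area = 213.78 mm²; (rotated 75° about Z; rotation is an isometry so areas/perimeters/island counts are preserved). So its area = 213.78 mm². Layer 6 (z = 1.44): the 15.5×24.5 cube contributes its full rectangle (area 379.75 mm²); the r=9 cylinder at (7.5, 0) contributes a regular 16-gon of circumradius 9 (area = (16/2)·9.000²·sin(360°/16) = 247.98 mm²); the r=7.5 sphere at (6.5, 12.5) contributes a regular 16-gon of circumradius √(7.5²−2.44²) = 7.092 (area = (16/2)·7.092²·sin(360°/16) = 153.98 mm²); the 14×27 cube at (8, 10.5) contributes its full rectangle (area 378.00 mm²); After the difference (first − rest): starting from the 15.5×24.5 cube (379.75 mm²), the r=9 cylinder at (7.5, 0) partially overlaps it — only the 117.17 mm² overlap (of its 247.98 mm²) is removed, clipping the outline; the r=7.5 sphere at (6.5, 12.5) partially overlaps it — only the 130.18 mm² overlap (of its 153.98 mm²) is removed, clipping the outline; the 14×27 cube at (8, 10.5) partially overlaps it — only the 66.13 mm² overlap (of its 378.00 mm²) is removed, clipping the outline — area = 66.27 mm²; the cube at (14.5, 8) is not intersected at this z (z outside [5, 30]); Subtracting the remaining from the first: none of the subtracted shapes is present at this height, so the result so far is unchanged — area = 66.27 mm²; (whole slice rotated 75° about Z — lengths, areas and connectivity unchanged). So its area = 66.27 mm². Layer 24 is larger (213.78 vs 66.27 mm²).

layer 24 (z = 5.76 mm)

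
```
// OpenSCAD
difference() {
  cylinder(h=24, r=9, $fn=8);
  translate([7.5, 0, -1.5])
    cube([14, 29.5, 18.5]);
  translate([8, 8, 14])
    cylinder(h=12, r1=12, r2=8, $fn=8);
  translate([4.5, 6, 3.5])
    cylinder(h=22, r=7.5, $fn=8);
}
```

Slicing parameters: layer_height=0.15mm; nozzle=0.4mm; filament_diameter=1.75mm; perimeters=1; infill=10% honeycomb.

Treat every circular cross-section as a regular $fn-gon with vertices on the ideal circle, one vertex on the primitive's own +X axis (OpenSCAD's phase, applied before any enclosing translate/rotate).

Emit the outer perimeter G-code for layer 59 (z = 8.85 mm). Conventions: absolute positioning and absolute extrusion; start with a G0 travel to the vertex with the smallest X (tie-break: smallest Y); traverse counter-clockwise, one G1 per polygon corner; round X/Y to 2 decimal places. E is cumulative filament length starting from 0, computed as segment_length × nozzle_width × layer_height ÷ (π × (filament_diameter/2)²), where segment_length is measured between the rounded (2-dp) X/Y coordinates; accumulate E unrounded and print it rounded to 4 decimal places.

At z = 8.85 mm: the r=9 cylinder gives a regular 8-gon of circumradius 9 (constant along its height); the cube at (7.5, 0) is present — its section is the full 14×29.5 rectangle; the cone at (8, 8) is absent (z outside [14, 26]); the cylinder at (4.5, 6): section is a regular 8-gon, circumradius r=7.5; After the difference (first − rest): starting from the r=9 cylinder, the 14×29.5 cube at (7.5, 0) partially overlaps it — only the 2.72 mm² overlap (of its 413.00 mm²) is removed, clipping the outline; the r=7.5 cylinder at (4.5, 6) partially overlaps it — only the 76.41 mm² overlap (of its 159.10 mm²) is removed, clipping the outline — 1 connected region. The outline is a single polygon with 11 vertices. Extrusion per mm of travel: 0.4 × 0.15 / (π × 0.875²) = 0.024945. Accumulating E over each segment gives final E = 1.4366.

G0 X-9.00 Y0.00 Z8.85
G1 X-6.36 Y-6.36 E0.1718
G1 X0.00 Y-9.00 E0.3436
G1 X6.36 Y-6.36 E0.5153
G1 X9.00 Y0.00 E0.6871
G1 X8.12 Y0.00 E0.7091
G1 X4.50 Y-1.50 E0.8068
G1 X-0.80 Y0.70 E0.9499
G1 X-3.00 Y6.00 E1.0931
G1 X-2.12 Y8.12 E1.1504
G1 X-6.36 Y6.36 E1.2649
G1 X-9.00 Y0.00 E1.4366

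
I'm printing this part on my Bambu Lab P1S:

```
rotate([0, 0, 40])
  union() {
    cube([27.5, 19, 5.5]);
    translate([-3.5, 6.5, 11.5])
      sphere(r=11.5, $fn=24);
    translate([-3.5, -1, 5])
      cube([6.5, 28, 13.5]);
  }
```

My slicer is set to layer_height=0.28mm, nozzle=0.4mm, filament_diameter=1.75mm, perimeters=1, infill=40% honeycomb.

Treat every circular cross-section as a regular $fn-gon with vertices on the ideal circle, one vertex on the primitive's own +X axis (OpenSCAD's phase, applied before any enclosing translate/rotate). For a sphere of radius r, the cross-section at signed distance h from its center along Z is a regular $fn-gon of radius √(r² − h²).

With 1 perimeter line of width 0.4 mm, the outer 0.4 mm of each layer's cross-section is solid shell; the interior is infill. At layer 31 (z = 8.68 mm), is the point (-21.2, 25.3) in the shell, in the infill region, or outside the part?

outside

At z = 8.68 mm: the cube is absent (z outside [0, 5.5]); the r=11.5 sphere at (-3.5, 6.5) contributes a regular 24-gon of circumradius √(11.5²−2.82²) = 11.149; the cube at (-3.5, -1) (footprint 6.5×28) is included at this height; Combining (union): the regions partially overlap (shared area 116.44 mm²), so overlapping operands fuse into one piece — 1 connected region; (rotated 40° about Z; rotation is an isometry so areas/perimeters/island counts are preserved). Overall, the cross-section is a single solid region. Undo the 40° rotation: the query point maps to (0.022, 33.008) in the un-rotated model frame. The nearest boundary edge runs (-3.50, 27.00)→(3.00, 27.00); distance from the point to it = 6.01 mm. The point is not inside any of the regions above, so it lies outside the cross-section (6.01 mm from the nearest boundary).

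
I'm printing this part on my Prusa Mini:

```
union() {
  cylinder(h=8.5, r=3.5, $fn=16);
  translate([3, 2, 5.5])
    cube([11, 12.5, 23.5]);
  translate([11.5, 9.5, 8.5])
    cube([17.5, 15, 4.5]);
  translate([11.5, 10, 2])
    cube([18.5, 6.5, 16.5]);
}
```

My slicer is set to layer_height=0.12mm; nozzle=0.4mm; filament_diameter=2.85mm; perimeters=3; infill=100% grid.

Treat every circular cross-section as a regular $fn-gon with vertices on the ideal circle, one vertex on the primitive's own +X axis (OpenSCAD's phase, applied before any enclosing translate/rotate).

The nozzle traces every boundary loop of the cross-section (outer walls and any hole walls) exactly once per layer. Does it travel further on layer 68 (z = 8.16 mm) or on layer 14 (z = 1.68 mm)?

layer 68 (z = 8.16 mm)

Layer 68 (z = 8.16): the r=3.5 cylinder contributes a regular 16-gon of circumradius 3.5 (perimeter = 2·16·3.500·sin(180°/16) = 21.85 mm); the cube at (3, 2) (footprint 11×12.5) is included at this height (perimeter 47.00 mm); the cube at (11.5, 9.5) is absent (z outside [8.5, 13]); the 18.5×6.5 cube at (11.5, 10) contributes its full rectangle (perimeter 50.00 mm); Combining (union): the regions partially overlap (shared area 11.25 mm²), so the edge portions inside another operand are dropped and the merged outline is re-measured after clipping — boundary = 104.85 mm. So its perimeter = 104.85 mm. Layer 14 (z = 1.68): the r=3.5 cylinder contributes a regular 16-gon of circumradius 3.5 (perimeter = 2·16·3.500·sin(180°/16) = 21.85 mm); the cube at (3, 2) is absent (z outside [5.5, 29]); the cube at (11.5, 9.5) is absent (z outside [8.5, 13]); the cube at (11.5, 10) is absent (z outside [2, 18.5]); Merging all regions: only the r=3.5 cylinder is present, so the union is just that shape — boundary = 21.85 mm. So its perimeter = 21.85 mm. Layer 68 is larger (104.85 vs 21.85 mm).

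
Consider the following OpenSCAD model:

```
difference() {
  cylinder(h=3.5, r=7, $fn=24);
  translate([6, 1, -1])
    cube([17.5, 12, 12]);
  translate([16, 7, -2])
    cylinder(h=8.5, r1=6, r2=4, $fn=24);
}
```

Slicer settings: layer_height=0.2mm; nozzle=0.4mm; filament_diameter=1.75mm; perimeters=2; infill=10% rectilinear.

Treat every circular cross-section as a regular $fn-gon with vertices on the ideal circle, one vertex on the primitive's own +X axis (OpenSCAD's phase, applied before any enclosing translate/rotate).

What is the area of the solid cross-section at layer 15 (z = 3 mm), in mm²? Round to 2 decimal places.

150.83 mm²

At z = 3 mm: the r=7 cylinder contributes a regular 24-gon of circumradius 7 (area = (24/2)·7.000²·sin(360°/24) = 152.19 mm²); the cube at (6, 1) is present — its section is the full 17.5×12 rectangle (area 210.00 mm²); the cone at (16, 7) (r1=6→r2=4) has section circumradius 4.824 here — a regular 24-gon (area = (24/2)·4.824²·sin(360°/24) = 72.26 mm²); After the difference (first − rest): starting from the r=7 cylinder (152.19 mm²), the 17.5×12 cube at (6, 1) partially overlaps it — only the 1.36 mm² overlap (of its 210.00 mm²) is removed, clipping the outline; the cone at (16, 7) misses the remaining region (no effect) — area = 150.83 mm². Overall, the cross-section is a single solid region. Net area = 150.83 mm².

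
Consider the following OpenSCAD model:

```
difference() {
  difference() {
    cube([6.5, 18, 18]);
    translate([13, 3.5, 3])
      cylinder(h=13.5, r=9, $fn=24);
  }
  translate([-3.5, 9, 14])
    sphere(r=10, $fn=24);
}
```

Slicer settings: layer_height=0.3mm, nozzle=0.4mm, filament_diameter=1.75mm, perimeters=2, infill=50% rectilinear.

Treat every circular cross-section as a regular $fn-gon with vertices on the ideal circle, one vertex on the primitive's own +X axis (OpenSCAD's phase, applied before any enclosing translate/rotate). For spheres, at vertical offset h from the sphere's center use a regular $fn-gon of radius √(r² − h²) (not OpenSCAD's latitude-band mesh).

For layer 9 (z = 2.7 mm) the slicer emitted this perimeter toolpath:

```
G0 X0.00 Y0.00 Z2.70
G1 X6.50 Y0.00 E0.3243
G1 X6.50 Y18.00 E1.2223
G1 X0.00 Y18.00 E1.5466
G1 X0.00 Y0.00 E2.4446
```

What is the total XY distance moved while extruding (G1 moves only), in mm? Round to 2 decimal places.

49.00 mm

Sum the Euclidean lengths of each G1 segment: total = 49.00 mm.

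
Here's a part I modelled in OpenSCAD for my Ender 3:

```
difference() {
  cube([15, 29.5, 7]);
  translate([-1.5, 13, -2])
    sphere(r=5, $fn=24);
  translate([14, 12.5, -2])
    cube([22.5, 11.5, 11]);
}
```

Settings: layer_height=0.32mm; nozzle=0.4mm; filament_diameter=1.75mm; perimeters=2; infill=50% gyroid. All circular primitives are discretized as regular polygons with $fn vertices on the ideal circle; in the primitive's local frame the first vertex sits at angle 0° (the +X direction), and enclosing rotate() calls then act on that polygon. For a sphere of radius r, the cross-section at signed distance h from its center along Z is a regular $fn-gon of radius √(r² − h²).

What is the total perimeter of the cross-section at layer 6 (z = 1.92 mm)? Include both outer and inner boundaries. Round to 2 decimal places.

At z = 1.92 mm: the cube is present — its section is the full 15×29.5 rectangle (perimeter 89.00 mm); the r=5 sphere at (-1.5, 13) contributes a regular 24-gon of circumradius √(5²−3.92²) = 3.104 (perimeter = 2·24·3.104·sin(180°/24) = 19.45 mm); the cube at (14, 12.5) (footprint 22.5×11.5) is included at this height (perimeter 68.00 mm); Taking the first minus the rest: starting from the 15×29.5 cube, the r=5 sphere at (-1.5, 13) partially overlaps it — only the 6.08 mm² overlap (of its 29.92 mm²) is removed, clipping the outline; the 22.5×11.5 cube at (14, 12.5) partially overlaps it — only the 11.50 mm² overlap (of its 258.75 mm²) is removed, clipping the outline — boundary = 92.18 mm. Overall, the cross-section is a single solid region. Total boundary length (outer) = 92.18 mm.

92.18 mm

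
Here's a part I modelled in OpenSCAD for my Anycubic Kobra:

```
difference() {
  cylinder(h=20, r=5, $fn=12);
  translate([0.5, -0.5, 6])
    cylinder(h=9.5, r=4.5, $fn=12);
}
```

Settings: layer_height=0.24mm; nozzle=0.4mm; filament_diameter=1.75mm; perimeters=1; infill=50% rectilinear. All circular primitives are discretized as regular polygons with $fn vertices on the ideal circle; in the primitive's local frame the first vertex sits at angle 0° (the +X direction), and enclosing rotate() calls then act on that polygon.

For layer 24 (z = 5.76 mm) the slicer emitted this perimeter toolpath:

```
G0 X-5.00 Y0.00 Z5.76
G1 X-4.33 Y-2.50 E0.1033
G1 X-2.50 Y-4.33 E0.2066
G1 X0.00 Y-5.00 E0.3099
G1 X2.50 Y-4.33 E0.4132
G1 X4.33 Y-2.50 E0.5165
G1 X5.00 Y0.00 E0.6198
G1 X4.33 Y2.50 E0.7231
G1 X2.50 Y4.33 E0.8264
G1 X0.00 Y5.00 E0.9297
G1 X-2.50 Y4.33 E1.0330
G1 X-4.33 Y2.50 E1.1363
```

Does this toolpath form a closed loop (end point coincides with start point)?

no

Start point (G0): (-5.00, 0.00). End point (last G1): the path does not return to the start — open.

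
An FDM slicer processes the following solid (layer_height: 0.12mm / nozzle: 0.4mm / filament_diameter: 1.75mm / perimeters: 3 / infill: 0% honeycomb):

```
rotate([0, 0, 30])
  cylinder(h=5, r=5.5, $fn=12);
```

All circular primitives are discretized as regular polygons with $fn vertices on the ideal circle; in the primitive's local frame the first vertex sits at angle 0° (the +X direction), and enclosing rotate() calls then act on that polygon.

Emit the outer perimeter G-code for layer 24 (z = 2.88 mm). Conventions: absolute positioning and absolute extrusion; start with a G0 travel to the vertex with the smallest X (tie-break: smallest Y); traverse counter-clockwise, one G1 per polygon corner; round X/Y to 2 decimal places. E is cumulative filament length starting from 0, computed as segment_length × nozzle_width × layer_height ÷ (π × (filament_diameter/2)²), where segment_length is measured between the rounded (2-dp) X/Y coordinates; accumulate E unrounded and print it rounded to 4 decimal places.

G0 X-5.50 Y0.00 Z2.88
G1 X-4.76 Y-2.75 E0.0568
G1 X-2.75 Y-4.76 E0.1136
G1 X0.00 Y-5.50 E0.1704
G1 X2.75 Y-4.76 E0.2272
G1 X4.76 Y-2.75 E0.2839
G1 X5.50 Y0.00 E0.3408
G1 X4.76 Y2.75 E0.3976
G1 X2.75 Y4.76 E0.4543
G1 X0.00 Y5.50 E0.5112
G1 X-2.75 Y4.76 E0.5680
G1 X-4.76 Y2.75 E0.6247
G1 X-5.50 Y0.00 E0.6816

At z = 2.88 mm: the r=5.5 cylinder contributes a regular 12-gon of circumradius 5.5; (rotated 30° about Z; rotation is an isometry so areas/perimeters/island counts are preserved). The outline is a single polygon with 12 vertices. Extrusion per mm of travel: 0.4 × 0.12 / (π × 0.875²) = 0.019956. Accumulating E over each segment gives final E = 0.6816.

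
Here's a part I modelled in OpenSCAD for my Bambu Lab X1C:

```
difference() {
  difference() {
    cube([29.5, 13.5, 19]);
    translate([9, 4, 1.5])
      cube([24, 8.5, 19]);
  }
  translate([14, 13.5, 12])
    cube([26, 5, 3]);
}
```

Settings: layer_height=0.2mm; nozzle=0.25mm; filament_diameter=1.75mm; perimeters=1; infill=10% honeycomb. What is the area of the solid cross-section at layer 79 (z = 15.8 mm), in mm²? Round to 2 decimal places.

224.00 mm²

At z = 15.8 mm: the 29.5×13.5 cube contributes its full rectangle (area 398.25 mm²); the cube at (9, 4) (footprint 24×8.5) is included at this height (area 204.00 mm²); After the difference (first − rest): starting from the 29.5×13.5 cube (398.25 mm²), the 24×8.5 cube at (9, 4) partially overlaps it — only the 174.25 mm² overlap (of its 204.00 mm²) is removed, clipping the outline — area = 224.00 mm²; the cube at (14, 13.5) does not reach this height (z outside [12, 15]); Taking the first minus the rest: none of the subtracted shapes is present at this height, so the result so far is unchanged — area = 224.00 mm². Overall, the cross-section is a single solid region. Net area = 224.00 mm².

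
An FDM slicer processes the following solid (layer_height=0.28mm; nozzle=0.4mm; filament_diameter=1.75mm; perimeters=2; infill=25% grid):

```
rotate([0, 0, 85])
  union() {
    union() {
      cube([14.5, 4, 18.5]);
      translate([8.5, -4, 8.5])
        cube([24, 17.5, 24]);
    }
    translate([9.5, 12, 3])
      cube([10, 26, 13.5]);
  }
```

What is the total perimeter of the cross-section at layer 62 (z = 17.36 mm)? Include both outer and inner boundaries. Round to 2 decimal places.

100.00 mm

At z = 17.36 mm: the cube (footprint 14.5×4) is included at this height (perimeter 37.00 mm); the 24×17.5 cube at (8.5, -4) contributes its full rectangle (perimeter 83.00 mm); Combining (union): the regions partially overlap (shared area 24.00 mm²), so the edge portions inside another operand are dropped and the merged outline is re-measured after clipping — boundary = 100.00 mm; the cube at (9.5, 12) is not intersected at this z (z outside [3, 16.5]); Taking the union: only the result so far is present, so the union is just that shape — boundary = 100.00 mm; (rotated 85° about Z; rotation is an isometry so areas/perimeters/island counts are preserved). Overall, the cross-section is a single solid region. Total boundary length (outer) = 100.00 mm.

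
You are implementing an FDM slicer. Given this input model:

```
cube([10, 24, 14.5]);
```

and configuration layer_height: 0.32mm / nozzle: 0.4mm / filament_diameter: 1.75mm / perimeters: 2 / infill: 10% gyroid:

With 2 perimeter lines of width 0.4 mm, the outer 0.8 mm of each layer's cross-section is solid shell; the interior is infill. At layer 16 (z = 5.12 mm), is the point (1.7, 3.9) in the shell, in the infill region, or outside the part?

At z = 5.12 mm: the 10×24 cube contributes its full rectangle. Overall, the cross-section is a single solid region. The nearest boundary edge runs (0.00, 24.00)→(0.00, 0.00); distance from the point to it = 1.70 mm. The point is inside the cross-section and 1.70 mm from the nearest boundary — more than the 0.8 mm shell width (2 × 0.4), so it's in the infill interior.

infill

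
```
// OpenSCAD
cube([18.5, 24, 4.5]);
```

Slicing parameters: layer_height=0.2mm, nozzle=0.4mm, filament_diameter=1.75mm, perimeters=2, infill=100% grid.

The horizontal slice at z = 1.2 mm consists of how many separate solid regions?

At z = 1.2 mm: the 18.5×24 cube contributes its full rectangle. The result has 1 disconnected region.

1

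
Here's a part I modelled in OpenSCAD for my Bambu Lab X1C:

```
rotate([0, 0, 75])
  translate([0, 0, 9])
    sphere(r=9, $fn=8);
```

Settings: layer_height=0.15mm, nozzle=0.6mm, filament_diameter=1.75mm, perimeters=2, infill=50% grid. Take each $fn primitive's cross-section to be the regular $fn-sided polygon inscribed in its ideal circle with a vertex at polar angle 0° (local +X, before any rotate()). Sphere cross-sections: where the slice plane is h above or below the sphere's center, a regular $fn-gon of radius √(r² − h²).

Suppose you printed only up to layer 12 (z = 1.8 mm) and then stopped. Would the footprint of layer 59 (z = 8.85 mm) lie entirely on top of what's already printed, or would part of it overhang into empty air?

part overhangs

Compare the two slices. At z = 1.8: the r=9 sphere contributes a regular 8-gon of circumradius √(9²−7.2²) = 5.400 (area = (8/2)·5.400²·sin(360°/8) = 82.48 mm²); (rotated 75° about Z; rotation is an isometry so areas/perimeters/island counts are preserved). At z = 8.85: the sphere: section is a regular 8-gon, circumradius = √(r²−h²) = √(9²−0.15²) = 8.999 (area = (8/2)·8.999²·sin(360°/8) = 229.04 mm²); (rotated 75° about Z; rotation is an isometry so areas/perimeters/island counts are preserved). Checking containment: at z = 8.85 the cross-section extends beyond the z = 1.8 cross-section by about 146.56 mm².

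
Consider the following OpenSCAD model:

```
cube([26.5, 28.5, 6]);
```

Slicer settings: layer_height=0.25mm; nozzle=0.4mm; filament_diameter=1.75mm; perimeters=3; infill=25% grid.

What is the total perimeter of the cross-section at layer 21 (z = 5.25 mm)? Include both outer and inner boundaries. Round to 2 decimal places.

110.00 mm

At z = 5.25 mm: the 26.5×28.5 cube contributes its full rectangle (perimeter 110.00 mm). Overall, the cross-section is a single solid region. Total boundary length (outer) = 110.00 mm.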